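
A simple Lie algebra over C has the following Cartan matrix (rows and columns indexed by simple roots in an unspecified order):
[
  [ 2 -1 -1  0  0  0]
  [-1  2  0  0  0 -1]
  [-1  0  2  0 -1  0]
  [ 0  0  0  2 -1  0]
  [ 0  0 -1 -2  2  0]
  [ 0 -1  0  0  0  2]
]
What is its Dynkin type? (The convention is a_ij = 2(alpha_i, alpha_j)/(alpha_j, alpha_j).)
The matrix has rank 6 with 2's on the diagonal. Reading the off-diagonal entries as Dynkin edges (a single edge where a_ij = a_ji = -1; a double or triple edge where a_ij * a_ji = 2 or 3), the diagram is a chain of 6 nodes with a double edge at one end; the terminal node there is the unique short simple root (B_6). One simple-root ordering that puts it in standard form is (alpha_6, alpha_2, alpha_1, alpha_3, alpha_5, alpha_4). So the algebra is type B_6, i.e. so(13).

type B_6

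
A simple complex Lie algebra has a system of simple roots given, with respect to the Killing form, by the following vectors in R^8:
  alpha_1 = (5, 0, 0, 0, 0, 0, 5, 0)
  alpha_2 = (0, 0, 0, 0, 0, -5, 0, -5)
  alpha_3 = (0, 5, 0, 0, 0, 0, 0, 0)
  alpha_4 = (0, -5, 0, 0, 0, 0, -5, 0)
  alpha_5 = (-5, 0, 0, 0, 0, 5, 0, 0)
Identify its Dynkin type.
Compute the Cartan integers a_ij = 2(alpha_i, alpha_j)/(alpha_j, alpha_j); the resulting 5x5 Cartan matrix is
[[2, 0, 0, -1, -1], [0, 2, 0, 0, -1], [0, 0, 2, -1, 0], [-1, 0, -2, 2, 0], [-1, -1, 0, 0, 2]].
The roots have two lengths (squared-length ratio 2:1); the short ones are alpha_{3}. The associated Dynkin diagram is a chain of 5 nodes with a double edge at one end; the terminal node there is the unique short simple root (B_5), so the type is B_5 (the algebra so(11)).

B_5 (so(11))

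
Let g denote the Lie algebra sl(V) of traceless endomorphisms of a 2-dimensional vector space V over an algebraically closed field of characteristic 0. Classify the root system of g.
This is sl(2), which has dimension 2^2 - 1 = 3 and rank 2 - 1 = 1 (a Cartan subalgebra is the diagonal traceless matrices). In the classification of classical Lie algebras, the special linear algebra sl(n+1) has type A_n; here n = 1, so the Dynkin diagram is a chain of 1 nodes with single edges (A_1). Hence the type is A_1.

type A_1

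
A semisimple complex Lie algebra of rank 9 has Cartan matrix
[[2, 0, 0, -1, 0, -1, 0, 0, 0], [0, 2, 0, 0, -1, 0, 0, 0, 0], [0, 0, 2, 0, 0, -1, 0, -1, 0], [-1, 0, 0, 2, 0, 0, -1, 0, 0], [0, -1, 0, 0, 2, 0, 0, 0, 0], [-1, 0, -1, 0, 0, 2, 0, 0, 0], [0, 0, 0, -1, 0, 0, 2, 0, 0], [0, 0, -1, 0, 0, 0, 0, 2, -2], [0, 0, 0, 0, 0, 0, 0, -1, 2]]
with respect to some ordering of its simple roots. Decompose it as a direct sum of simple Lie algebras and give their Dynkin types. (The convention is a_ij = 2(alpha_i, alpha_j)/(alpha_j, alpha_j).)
The diagram associated to this matrix has two connected components: the simple roots {alpha_2, alpha_5} form a chain of 2 nodes with single edges (A_2), and {alpha_1, alpha_3, alpha_4, alpha_6, alpha_7, alpha_8, alpha_9} form a chain of 7 nodes with a double edge at one end; the terminal node there is the unique short simple root (B_7). A semisimple Lie algebra decomposes uniquely as the direct sum of simple ideals, one per connected component of its Dynkin diagram, so g ≅ A_2 ⊕ B_7 (dimension 8 + 105 = 113).

type A_2 ⊕ type B_7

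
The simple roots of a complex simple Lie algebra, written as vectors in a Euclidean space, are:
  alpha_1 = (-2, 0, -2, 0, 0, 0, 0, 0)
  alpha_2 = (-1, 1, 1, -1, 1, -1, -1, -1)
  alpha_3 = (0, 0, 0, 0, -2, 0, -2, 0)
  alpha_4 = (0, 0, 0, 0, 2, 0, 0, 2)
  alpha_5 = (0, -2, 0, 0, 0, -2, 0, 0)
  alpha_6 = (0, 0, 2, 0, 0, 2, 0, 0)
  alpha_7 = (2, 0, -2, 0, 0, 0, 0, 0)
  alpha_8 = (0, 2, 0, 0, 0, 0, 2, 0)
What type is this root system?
type E_8

Compute the Cartan integers a_ij = 2(alpha_i, alpha_j)/(alpha_j, alpha_j); the resulting 8x8 Cartan matrix is
[[2, 0, 0, 0, 0, -1, 0, 0], [0, 2, 0, 0, 0, 0, -1, 0], [0, 0, 2, -1, 0, 0, 0, -1], [0, 0, -1, 2, 0, 0, 0, 0], [0, 0, 0, 0, 2, -1, 0, -1], [-1, 0, 0, 0, -1, 2, -1, 0], [0, -1, 0, 0, 0, -1, 2, 0], [0, 0, -1, 0, -1, 0, 0, 2]].
All simple roots have the same length, so the diagram is simply laced. The associated Dynkin diagram is a chain of 7 nodes with one extra node attached to the third node from one end (E_8), so the type is E_8.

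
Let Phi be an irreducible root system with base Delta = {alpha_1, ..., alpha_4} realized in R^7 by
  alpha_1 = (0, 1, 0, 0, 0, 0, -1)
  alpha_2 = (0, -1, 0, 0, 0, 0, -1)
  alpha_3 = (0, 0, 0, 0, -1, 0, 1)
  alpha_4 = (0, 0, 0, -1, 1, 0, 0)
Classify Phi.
Compute the Cartan integers a_ij = 2(alpha_i, alpha_j)/(alpha_j, alpha_j); the resulting 4x4 Cartan matrix is
[[2, 0, -1, 0], [0, 2, -1, 0], [-1, -1, 2, -1], [0, 0, -1, 2]].
All simple roots have the same length, so the diagram is simply laced. The associated Dynkin diagram is a chain of 2 nodes with a fork of two nodes at one end (D_4), so the type is D_4 (the algebra so(8)).

type D_4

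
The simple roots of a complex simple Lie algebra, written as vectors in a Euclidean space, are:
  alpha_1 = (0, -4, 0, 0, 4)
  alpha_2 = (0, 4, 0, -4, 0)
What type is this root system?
A_2 (sl(3))

Compute the Cartan integers a_ij = 2(alpha_i, alpha_j)/(alpha_j, alpha_j); the resulting 2x2 Cartan matrix is
[[2, -1], [-1, 2]].
All simple roots have the same length, so the diagram is simply laced. The associated Dynkin diagram is a chain of 2 nodes with single edges (A_2), so the type is A_2 (the algebra sl(3)).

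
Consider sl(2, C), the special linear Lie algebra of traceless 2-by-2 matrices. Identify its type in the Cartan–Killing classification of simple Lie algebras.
This is sl(2), which has dimension 2^2 - 1 = 3 and rank 2 - 1 = 1 (a Cartan subalgebra is the diagonal traceless matrices). In the classification of classical Lie algebras, the special linear algebra sl(n+1) has type A_n; here n = 1, so the Dynkin diagram is a chain of 1 nodes with single edges (A_1). Hence the type is A_1.

A_1 (sl(2))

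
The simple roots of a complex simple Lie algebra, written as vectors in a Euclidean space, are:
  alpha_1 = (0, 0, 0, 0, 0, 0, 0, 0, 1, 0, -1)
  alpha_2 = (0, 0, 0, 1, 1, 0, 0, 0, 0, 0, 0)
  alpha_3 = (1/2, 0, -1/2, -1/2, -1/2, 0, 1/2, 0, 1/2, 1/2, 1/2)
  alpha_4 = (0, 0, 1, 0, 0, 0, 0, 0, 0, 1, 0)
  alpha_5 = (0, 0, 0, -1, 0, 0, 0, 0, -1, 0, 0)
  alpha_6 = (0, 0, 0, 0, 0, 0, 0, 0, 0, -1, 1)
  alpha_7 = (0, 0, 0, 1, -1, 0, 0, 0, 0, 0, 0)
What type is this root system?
type E_7

Compute the Cartan integers a_ij = 2(alpha_i, alpha_j)/(alpha_j, alpha_j); the resulting 7x7 Cartan matrix is
[[2, 0, 0, 0, -1, -1, 0], [0, 2, -1, 0, -1, 0, 0], [0, -1, 2, 0, 0, 0, 0], [0, 0, 0, 2, 0, -1, 0], [-1, -1, 0, 0, 2, 0, -1], [-1, 0, 0, -1, 0, 2, 0], [0, 0, 0, 0, -1, 0, 2]].
All simple roots have the same length, so the diagram is simply laced. The associated Dynkin diagram is a chain of 6 nodes with one extra node attached to the third node from one end (E_7), so the type is E_7.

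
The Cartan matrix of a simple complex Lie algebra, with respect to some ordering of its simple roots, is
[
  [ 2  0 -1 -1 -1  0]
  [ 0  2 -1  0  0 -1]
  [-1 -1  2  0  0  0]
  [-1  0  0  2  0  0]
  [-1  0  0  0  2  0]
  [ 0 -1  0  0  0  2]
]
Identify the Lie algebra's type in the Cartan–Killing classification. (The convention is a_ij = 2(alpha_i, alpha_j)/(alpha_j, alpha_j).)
The matrix has rank 6 with 2's on the diagonal. Reading the off-diagonal entries as Dynkin edges (a single edge where a_ij = a_ji = -1; a double or triple edge where a_ij * a_ji = 2 or 3), the diagram is a chain of 4 nodes with a fork of two nodes at one end (D_6). One simple-root ordering that puts it in standard form is (alpha_6, alpha_2, alpha_3, alpha_1, alpha_4, alpha_5). So the algebra is type D_6, i.e. so(12).

type D_6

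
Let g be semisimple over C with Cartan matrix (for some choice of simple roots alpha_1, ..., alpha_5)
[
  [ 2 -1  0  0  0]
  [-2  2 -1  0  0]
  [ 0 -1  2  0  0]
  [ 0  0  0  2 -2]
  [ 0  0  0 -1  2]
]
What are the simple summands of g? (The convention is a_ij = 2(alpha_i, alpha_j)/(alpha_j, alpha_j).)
The diagram associated to this matrix has two connected components: the simple roots {alpha_4, alpha_5} form a chain of 2 nodes with a double edge at one end; the terminal node there is the unique short simple root (B_2), and {alpha_1, alpha_2, alpha_3} form a chain of 3 nodes with a double edge at one end; the terminal node there is the unique short simple root (B_3). A semisimple Lie algebra decomposes uniquely as the direct sum of simple ideals, one per connected component of its Dynkin diagram, so g ≅ B_2 ⊕ B_3 (dimension 10 + 21 = 31).

B_2 (so(5)) ⊕ B_3 (so(7))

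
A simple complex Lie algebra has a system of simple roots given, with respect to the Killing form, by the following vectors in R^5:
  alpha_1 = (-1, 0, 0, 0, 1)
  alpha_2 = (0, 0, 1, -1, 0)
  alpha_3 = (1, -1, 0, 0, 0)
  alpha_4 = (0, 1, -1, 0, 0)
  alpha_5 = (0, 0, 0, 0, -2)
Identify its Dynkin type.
C_5

Compute the Cartan integers a_ij = 2(alpha_i, alpha_j)/(alpha_j, alpha_j); the resulting 5x5 Cartan matrix is
[[2, 0, -1, 0, -1], [0, 2, 0, -1, 0], [-1, 0, 2, -1, 0], [0, -1, -1, 2, 0], [-2, 0, 0, 0, 2]].
The roots have two lengths (squared-length ratio 2:1); the short ones are alpha_{1,2,3,4}. The associated Dynkin diagram is a chain of 5 nodes with a double edge at one end; the terminal node there is the unique long simple root (C_5), so the type is C_5 (the algebra sp(10)).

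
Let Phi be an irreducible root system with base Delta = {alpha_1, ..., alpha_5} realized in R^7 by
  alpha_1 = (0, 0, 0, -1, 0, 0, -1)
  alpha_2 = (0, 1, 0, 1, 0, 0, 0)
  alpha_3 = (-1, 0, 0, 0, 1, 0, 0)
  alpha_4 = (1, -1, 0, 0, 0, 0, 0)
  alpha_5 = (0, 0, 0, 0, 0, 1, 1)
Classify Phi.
A5

Compute the Cartan integers a_ij = 2(alpha_i, alpha_j)/(alpha_j, alpha_j); the resulting 5x5 Cartan matrix is
[[2, -1, 0, 0, -1], [-1, 2, 0, -1, 0], [0, 0, 2, -1, 0], [0, -1, -1, 2, 0], [-1, 0, 0, 0, 2]].
All simple roots have the same length, so the diagram is simply laced. The associated Dynkin diagram is a chain of 5 nodes with single edges (A_5), so the type is A_5 (the algebra sl(6)).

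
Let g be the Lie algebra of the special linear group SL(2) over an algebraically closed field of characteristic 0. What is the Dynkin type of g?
A1

This is sl(2), which has dimension 2^2 - 1 = 3 and rank 2 - 1 = 1 (a Cartan subalgebra is the diagonal traceless matrices). In the classification of classical Lie algebras, the special linear algebra sl(n+1) has type A_n; here n = 1, so the Dynkin diagram is a chain of 1 nodes with single edges (A_1). Hence the type is A_1.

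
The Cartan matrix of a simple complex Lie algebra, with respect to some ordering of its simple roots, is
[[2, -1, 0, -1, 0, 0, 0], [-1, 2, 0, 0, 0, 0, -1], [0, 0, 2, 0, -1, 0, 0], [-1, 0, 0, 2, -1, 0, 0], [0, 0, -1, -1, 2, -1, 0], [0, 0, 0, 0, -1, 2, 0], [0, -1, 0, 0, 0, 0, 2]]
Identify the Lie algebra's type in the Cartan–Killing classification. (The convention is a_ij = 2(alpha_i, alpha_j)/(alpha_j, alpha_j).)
type D_7

The matrix has rank 7 with 2's on the diagonal. Reading the off-diagonal entries as Dynkin edges (a single edge where a_ij = a_ji = -1; a double or triple edge where a_ij * a_ji = 2 or 3), the diagram is a chain of 5 nodes with a fork of two nodes at one end (D_7). One simple-root ordering that puts it in standard form is (alpha_7, alpha_2, alpha_1, alpha_4, alpha_5, alpha_3, alpha_6). So the algebra is type D_7, i.e. so(14).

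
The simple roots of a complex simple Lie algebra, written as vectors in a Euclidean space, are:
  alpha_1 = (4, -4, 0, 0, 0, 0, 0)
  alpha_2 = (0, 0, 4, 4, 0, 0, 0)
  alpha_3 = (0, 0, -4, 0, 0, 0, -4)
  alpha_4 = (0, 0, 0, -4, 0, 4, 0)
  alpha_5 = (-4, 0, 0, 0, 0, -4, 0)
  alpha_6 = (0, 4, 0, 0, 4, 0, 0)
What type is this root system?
A6

Compute the Cartan integers a_ij = 2(alpha_i, alpha_j)/(alpha_j, alpha_j); the resulting 6x6 Cartan matrix is
[[2, 0, 0, 0, -1, -1], [0, 2, -1, -1, 0, 0], [0, -1, 2, 0, 0, 0], [0, -1, 0, 2, -1, 0], [-1, 0, 0, -1, 2, 0], [-1, 0, 0, 0, 0, 2]].
All simple roots have the same length, so the diagram is simply laced. The associated Dynkin diagram is a chain of 6 nodes with single edges (A_6), so the type is A_6 (the algebra sl(7)).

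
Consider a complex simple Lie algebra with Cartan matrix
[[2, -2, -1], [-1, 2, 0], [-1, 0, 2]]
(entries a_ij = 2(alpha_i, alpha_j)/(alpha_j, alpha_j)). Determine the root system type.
The matrix has rank 3 with 2's on the diagonal. Reading the off-diagonal entries as Dynkin edges (a single edge where a_ij = a_ji = -1; a double or triple edge where a_ij * a_ji = 2 or 3), the diagram is a chain of 3 nodes with a double edge at one end; the terminal node there is the unique short simple root (B_3). One simple-root ordering that puts it in standard form is (alpha_3, alpha_1, alpha_2). So the algebra is type B_3, i.e. so(7).

type B_3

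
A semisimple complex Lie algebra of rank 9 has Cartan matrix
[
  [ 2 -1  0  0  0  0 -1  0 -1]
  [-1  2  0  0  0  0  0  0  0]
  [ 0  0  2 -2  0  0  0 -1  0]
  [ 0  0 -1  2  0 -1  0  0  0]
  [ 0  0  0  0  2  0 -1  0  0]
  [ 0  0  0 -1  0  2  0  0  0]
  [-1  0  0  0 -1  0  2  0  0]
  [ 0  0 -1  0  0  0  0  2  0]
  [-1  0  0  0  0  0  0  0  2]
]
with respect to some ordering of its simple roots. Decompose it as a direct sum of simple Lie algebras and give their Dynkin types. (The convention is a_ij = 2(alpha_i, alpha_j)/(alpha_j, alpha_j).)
D_5 (so(10)) + F_4

The diagram associated to this matrix has two connected components: the simple roots {alpha_1, alpha_2, alpha_5, alpha_7, alpha_9} form a chain of 3 nodes with a fork of two nodes at one end (D_5), and {alpha_3, alpha_4, alpha_6, alpha_8} form a chain of 4 nodes with a double edge between the middle two (F_4). A semisimple Lie algebra decomposes uniquely as the direct sum of simple ideals, one per connected component of its Dynkin diagram, so g ≅ D_5 ⊕ F_4 (dimension 45 + 52 = 97).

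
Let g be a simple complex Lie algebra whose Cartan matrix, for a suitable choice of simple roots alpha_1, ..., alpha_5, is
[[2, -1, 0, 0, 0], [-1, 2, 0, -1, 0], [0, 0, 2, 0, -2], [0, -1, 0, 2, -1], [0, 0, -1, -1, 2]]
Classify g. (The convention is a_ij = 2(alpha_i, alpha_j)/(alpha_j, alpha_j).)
The matrix has rank 5 with 2's on the diagonal. Reading the off-diagonal entries as Dynkin edges (a single edge where a_ij = a_ji = -1; a double or triple edge where a_ij * a_ji = 2 or 3), the diagram is a chain of 5 nodes with a double edge at one end; the terminal node there is the unique long simple root (C_5). One simple-root ordering that puts it in standard form is (alpha_1, alpha_2, alpha_4, alpha_5, alpha_3). So the algebra is type C_5, i.e. sp(10).

type C_5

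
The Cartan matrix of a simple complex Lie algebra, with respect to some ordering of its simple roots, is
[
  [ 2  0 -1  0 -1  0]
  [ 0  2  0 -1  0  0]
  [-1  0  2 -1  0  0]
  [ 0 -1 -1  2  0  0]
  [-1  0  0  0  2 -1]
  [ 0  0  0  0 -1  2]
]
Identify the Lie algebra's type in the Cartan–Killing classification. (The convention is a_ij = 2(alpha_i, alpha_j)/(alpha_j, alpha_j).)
The matrix has rank 6 with 2's on the diagonal. Reading the off-diagonal entries as Dynkin edges (a single edge where a_ij = a_ji = -1; a double or triple edge where a_ij * a_ji = 2 or 3), the diagram is a chain of 6 nodes with single edges (A_6). One simple-root ordering that puts it in standard form is (alpha_6, alpha_5, alpha_1, alpha_3, alpha_4, alpha_2). So the algebra is type A_6, i.e. sl(7).

A6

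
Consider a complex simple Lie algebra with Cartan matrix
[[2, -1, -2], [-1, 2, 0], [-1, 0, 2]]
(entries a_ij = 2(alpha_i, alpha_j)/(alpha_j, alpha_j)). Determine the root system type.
The matrix has rank 3 with 2's on the diagonal. Reading the off-diagonal entries as Dynkin edges (a single edge where a_ij = a_ji = -1; a double or triple edge where a_ij * a_ji = 2 or 3), the diagram is a chain of 3 nodes with a double edge at one end; the terminal node there is the unique short simple root (B_3). One simple-root ordering that puts it in standard form is (alpha_2, alpha_1, alpha_3). So the algebra is type B_3, i.e. so(7).

B_3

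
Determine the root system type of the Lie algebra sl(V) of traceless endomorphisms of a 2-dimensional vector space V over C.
A_1 (sl(2))

This is sl(2), which has dimension 2^2 - 1 = 3 and rank 2 - 1 = 1 (a Cartan subalgebra is the diagonal traceless matrices). In the classification of classical Lie algebras, the special linear algebra sl(n+1) has type A_n; here n = 1, so the Dynkin diagram is a chain of 1 nodes with single edges (A_1). Hence the type is A_1.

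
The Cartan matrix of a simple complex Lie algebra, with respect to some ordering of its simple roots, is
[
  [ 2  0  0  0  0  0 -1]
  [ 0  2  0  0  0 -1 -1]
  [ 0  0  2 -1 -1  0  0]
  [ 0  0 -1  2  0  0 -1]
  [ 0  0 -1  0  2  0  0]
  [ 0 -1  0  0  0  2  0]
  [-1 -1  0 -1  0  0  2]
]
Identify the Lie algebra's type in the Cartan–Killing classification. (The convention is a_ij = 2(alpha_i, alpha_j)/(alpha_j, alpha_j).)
The matrix has rank 7 with 2's on the diagonal. Reading the off-diagonal entries as Dynkin edges (a single edge where a_ij = a_ji = -1; a double or triple edge where a_ij * a_ji = 2 or 3), the diagram is a chain of 6 nodes with one extra node attached to the third node from one end (E_7). One simple-root ordering that puts it in standard form is (alpha_6, alpha_1, alpha_2, alpha_7, alpha_4, alpha_3, alpha_5). So the algebra is type E_7.

E7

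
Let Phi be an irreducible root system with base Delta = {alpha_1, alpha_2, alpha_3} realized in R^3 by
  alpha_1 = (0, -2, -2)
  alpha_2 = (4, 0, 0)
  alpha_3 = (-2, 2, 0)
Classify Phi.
C_3 (sp(6))

Compute the Cartan integers a_ij = 2(alpha_i, alpha_j)/(alpha_j, alpha_j); the resulting 3x3 Cartan matrix is
[[2, 0, -1], [0, 2, -2], [-1, -1, 2]].
The roots have two lengths (squared-length ratio 2:1); the short ones are alpha_{1,3}. The associated Dynkin diagram is a chain of 3 nodes with a double edge at one end; the terminal node there is the unique long simple root (C_3), so the type is C_3 (the algebra sp(6)).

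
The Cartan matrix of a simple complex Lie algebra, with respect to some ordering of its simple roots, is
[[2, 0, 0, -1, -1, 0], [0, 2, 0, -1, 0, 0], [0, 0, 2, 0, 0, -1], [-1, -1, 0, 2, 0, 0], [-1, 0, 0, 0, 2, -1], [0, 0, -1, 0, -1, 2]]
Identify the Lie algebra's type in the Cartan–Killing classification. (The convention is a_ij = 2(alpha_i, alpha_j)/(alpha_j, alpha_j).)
A6

The matrix has rank 6 with 2's on the diagonal. Reading the off-diagonal entries as Dynkin edges (a single edge where a_ij = a_ji = -1; a double or triple edge where a_ij * a_ji = 2 or 3), the diagram is a chain of 6 nodes with single edges (A_6). One simple-root ordering that puts it in standard form is (alpha_2, alpha_4, alpha_1, alpha_5, alpha_6, alpha_3). So the algebra is type A_6, i.e. sl(7).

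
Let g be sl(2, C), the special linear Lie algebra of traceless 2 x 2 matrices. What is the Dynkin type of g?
A_1

This is sl(2), which has dimension 2^2 - 1 = 3 and rank 2 - 1 = 1 (a Cartan subalgebra is the diagonal traceless matrices). In the classification of classical Lie algebras, the special linear algebra sl(n+1) has type A_n; here n = 1, so the Dynkin diagram is a chain of 1 nodes with single edges (A_1). Hence the type is A_1.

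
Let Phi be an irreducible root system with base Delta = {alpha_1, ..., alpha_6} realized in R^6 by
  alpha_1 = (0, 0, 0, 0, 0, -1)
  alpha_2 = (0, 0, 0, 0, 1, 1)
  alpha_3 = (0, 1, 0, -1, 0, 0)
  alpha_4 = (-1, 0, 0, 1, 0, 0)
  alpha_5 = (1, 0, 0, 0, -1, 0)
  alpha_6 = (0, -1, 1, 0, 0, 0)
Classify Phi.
Compute the Cartan integers a_ij = 2(alpha_i, alpha_j)/(alpha_j, alpha_j); the resulting 6x6 Cartan matrix is
[[2, -1, 0, 0, 0, 0], [-2, 2, 0, 0, -1, 0], [0, 0, 2, -1, 0, -1], [0, 0, -1, 2, -1, 0], [0, -1, 0, -1, 2, 0], [0, 0, -1, 0, 0, 2]].
The roots have two lengths (squared-length ratio 2:1); the short ones are alpha_{1}. The associated Dynkin diagram is a chain of 6 nodes with a double edge at one end; the terminal node there is the unique short simple root (B_6), so the type is B_6 (the algebra so(13)).

B_6 (so(13))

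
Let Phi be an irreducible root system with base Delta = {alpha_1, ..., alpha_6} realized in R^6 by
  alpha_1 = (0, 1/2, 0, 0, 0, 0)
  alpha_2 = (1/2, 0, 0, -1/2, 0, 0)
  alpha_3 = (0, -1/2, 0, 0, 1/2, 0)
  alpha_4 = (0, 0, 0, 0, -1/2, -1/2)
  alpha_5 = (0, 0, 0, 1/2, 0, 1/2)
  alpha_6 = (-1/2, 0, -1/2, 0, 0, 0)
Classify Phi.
B6

Compute the Cartan integers a_ij = 2(alpha_i, alpha_j)/(alpha_j, alpha_j); the resulting 6x6 Cartan matrix is
[[2, 0, -1, 0, 0, 0], [0, 2, 0, 0, -1, -1], [-2, 0, 2, -1, 0, 0], [0, 0, -1, 2, -1, 0], [0, -1, 0, -1, 2, 0], [0, -1, 0, 0, 0, 2]].
The roots have two lengths (squared-length ratio 2:1); the short ones are alpha_{1}. The associated Dynkin diagram is a chain of 6 nodes with a double edge at one end; the terminal node there is the unique short simple root (B_6), so the type is B_6 (the algebra so(13)).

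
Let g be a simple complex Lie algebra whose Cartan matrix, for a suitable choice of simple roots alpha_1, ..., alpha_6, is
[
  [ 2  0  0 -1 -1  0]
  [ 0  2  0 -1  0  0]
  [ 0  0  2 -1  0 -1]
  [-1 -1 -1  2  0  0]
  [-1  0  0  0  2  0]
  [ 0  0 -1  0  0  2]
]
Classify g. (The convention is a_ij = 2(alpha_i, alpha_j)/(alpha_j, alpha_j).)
E_6

The matrix has rank 6 with 2's on the diagonal. Reading the off-diagonal entries as Dynkin edges (a single edge where a_ij = a_ji = -1; a double or triple edge where a_ij * a_ji = 2 or 3), the diagram is a chain of 5 nodes with one extra node attached to the third node from one end (E_6). One simple-root ordering that puts it in standard form is (alpha_5, alpha_2, alpha_1, alpha_4, alpha_3, alpha_6). So the algebra is type E_6.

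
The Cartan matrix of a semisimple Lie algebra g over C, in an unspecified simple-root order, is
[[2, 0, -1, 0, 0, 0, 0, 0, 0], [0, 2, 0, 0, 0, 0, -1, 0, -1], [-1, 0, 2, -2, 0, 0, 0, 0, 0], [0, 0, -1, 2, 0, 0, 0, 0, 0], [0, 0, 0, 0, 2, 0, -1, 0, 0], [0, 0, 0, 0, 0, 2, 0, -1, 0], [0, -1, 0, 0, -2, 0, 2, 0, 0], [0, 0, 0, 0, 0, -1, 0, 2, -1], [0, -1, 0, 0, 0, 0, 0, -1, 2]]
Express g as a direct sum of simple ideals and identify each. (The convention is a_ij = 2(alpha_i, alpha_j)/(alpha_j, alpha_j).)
B_3 ⊕ B_6

The diagram associated to this matrix has two connected components: the simple roots {alpha_1, alpha_3, alpha_4} form a chain of 3 nodes with a double edge at one end; the terminal node there is the unique short simple root (B_3), and {alpha_2, alpha_5, alpha_6, alpha_7, alpha_8, alpha_9} form a chain of 6 nodes with a double edge at one end; the terminal node there is the unique short simple root (B_6). A semisimple Lie algebra decomposes uniquely as the direct sum of simple ideals, one per connected component of its Dynkin diagram, so g ≅ B_3 ⊕ B_6 (dimension 21 + 78 = 99).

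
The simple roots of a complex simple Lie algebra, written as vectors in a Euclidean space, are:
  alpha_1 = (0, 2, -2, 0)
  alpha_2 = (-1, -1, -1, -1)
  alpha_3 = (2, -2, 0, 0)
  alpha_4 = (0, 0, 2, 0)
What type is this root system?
F_4

Compute the Cartan integers a_ij = 2(alpha_i, alpha_j)/(alpha_j, alpha_j); the resulting 4x4 Cartan matrix is
[[2, 0, -1, -2], [0, 2, 0, -1], [-1, 0, 2, 0], [-1, -1, 0, 2]].
The roots have two lengths (squared-length ratio 2:1); the short ones are alpha_{2,4}. The associated Dynkin diagram is a chain of 4 nodes with a double edge between the middle two (F_4), so the type is F_4.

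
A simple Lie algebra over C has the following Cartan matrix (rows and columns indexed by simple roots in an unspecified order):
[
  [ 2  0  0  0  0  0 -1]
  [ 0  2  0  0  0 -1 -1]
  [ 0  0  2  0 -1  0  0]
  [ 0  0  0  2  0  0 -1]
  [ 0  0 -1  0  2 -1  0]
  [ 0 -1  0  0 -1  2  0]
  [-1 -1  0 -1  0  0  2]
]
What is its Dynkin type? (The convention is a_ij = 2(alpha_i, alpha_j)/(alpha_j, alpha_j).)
The matrix has rank 7 with 2's on the diagonal. Reading the off-diagonal entries as Dynkin edges (a single edge where a_ij = a_ji = -1; a double or triple edge where a_ij * a_ji = 2 or 3), the diagram is a chain of 5 nodes with a fork of two nodes at one end (D_7). One simple-root ordering that puts it in standard form is (alpha_3, alpha_5, alpha_6, alpha_2, alpha_7, alpha_4, alpha_1). So the algebra is type D_7, i.e. so(14).

D7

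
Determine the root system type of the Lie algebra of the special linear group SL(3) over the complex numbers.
A_2 (sl(3))

This is sl(3), which has dimension 3^2 - 1 = 8 and rank 3 - 1 = 2 (a Cartan subalgebra is the diagonal traceless matrices). In the classification of classical Lie algebras, the special linear algebra sl(n+1) has type A_n; here n = 2, so the Dynkin diagram is a chain of 2 nodes with single edges (A_2). Hence the type is A_2.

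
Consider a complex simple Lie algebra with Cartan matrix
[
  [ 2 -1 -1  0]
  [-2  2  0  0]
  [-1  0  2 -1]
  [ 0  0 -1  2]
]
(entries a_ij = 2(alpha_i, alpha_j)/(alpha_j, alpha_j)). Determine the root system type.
The matrix has rank 4 with 2's on the diagonal. Reading the off-diagonal entries as Dynkin edges (a single edge where a_ij = a_ji = -1; a double or triple edge where a_ij * a_ji = 2 or 3), the diagram is a chain of 4 nodes with a double edge at one end; the terminal node there is the unique long simple root (C_4). One simple-root ordering that puts it in standard form is (alpha_4, alpha_3, alpha_1, alpha_2). So the algebra is type C_4, i.e. sp(8).

C_4 (sp(8))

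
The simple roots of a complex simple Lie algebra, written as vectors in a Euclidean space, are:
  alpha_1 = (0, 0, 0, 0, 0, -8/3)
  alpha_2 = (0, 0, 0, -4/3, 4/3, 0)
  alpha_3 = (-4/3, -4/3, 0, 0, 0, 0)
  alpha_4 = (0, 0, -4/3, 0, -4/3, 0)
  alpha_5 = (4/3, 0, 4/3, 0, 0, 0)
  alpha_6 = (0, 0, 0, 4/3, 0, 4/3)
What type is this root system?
C_6

Compute the Cartan integers a_ij = 2(alpha_i, alpha_j)/(alpha_j, alpha_j); the resulting 6x6 Cartan matrix is
[[2, 0, 0, 0, 0, -2], [0, 2, 0, -1, 0, -1], [0, 0, 2, 0, -1, 0], [0, -1, 0, 2, -1, 0], [0, 0, -1, -1, 2, 0], [-1, -1, 0, 0, 0, 2]].
The roots have two lengths (squared-length ratio 2:1); the short ones are alpha_{2,3,4,5,6}. The associated Dynkin diagram is a chain of 6 nodes with a double edge at one end; the terminal node there is the unique long simple root (C_6), so the type is C_6 (the algebra sp(12)).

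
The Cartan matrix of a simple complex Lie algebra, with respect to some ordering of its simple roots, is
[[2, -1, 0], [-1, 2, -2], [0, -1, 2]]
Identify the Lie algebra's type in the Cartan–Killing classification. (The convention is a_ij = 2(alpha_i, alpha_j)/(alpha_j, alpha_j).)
The matrix has rank 3 with 2's on the diagonal. Reading the off-diagonal entries as Dynkin edges (a single edge where a_ij = a_ji = -1; a double or triple edge where a_ij * a_ji = 2 or 3), the diagram is a chain of 3 nodes with a double edge at one end; the terminal node there is the unique short simple root (B_3). One simple-root ordering that puts it in standard form is (alpha_1, alpha_2, alpha_3). So the algebra is type B_3, i.e. so(7).

type B_3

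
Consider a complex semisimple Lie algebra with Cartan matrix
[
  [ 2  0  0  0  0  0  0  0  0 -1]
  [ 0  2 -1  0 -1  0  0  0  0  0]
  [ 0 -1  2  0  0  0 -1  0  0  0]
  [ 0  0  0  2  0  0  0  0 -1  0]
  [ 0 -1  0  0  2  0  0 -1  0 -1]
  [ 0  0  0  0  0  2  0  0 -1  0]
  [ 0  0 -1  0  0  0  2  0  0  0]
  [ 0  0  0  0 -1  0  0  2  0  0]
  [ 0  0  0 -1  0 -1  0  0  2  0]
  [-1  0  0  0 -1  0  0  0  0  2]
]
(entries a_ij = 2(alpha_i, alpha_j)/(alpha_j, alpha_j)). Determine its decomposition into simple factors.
The diagram associated to this matrix has two connected components: the simple roots {alpha_4, alpha_6, alpha_9} form a chain of 3 nodes with single edges (A_3), and {alpha_1, alpha_2, alpha_3, alpha_5, alpha_7, alpha_8, alpha_10} form a chain of 6 nodes with one extra node attached to the third node from one end (E_7). A semisimple Lie algebra decomposes uniquely as the direct sum of simple ideals, one per connected component of its Dynkin diagram, so g ≅ A_3 ⊕ E_7 (dimension 15 + 133 = 148).

A_3 (sl(4)) ⊕ E_7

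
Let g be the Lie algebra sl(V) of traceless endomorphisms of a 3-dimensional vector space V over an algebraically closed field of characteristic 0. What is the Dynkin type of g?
A_2 (sl(3))

This is sl(3), which has dimension 3^2 - 1 = 8 and rank 3 - 1 = 2 (a Cartan subalgebra is the diagonal traceless matrices). In the classification of classical Lie algebras, the special linear algebra sl(n+1) has type A_n; here n = 2, so the Dynkin diagram is a chain of 2 nodes with single edges (A_2). Hence the type is A_2.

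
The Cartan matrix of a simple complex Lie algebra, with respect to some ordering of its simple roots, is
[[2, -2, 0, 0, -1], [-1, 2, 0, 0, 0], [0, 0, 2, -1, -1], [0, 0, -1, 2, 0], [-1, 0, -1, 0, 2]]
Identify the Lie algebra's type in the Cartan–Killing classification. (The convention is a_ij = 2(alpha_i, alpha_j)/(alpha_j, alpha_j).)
The matrix has rank 5 with 2's on the diagonal. Reading the off-diagonal entries as Dynkin edges (a single edge where a_ij = a_ji = -1; a double or triple edge where a_ij * a_ji = 2 or 3), the diagram is a chain of 5 nodes with a double edge at one end; the terminal node there is the unique short simple root (B_5). One simple-root ordering that puts it in standard form is (alpha_4, alpha_3, alpha_5, alpha_1, alpha_2). So the algebra is type B_5, i.e. so(11).

B5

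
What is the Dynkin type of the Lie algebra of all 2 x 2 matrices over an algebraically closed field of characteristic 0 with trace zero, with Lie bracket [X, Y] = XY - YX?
This is sl(2), which has dimension 2^2 - 1 = 3 and rank 2 - 1 = 1 (a Cartan subalgebra is the diagonal traceless matrices). In the classification of classical Lie algebras, the special linear algebra sl(n+1) has type A_n; here n = 1, so the Dynkin diagram is a chain of 1 nodes with single edges (A_1). Hence the type is A_1.

A_1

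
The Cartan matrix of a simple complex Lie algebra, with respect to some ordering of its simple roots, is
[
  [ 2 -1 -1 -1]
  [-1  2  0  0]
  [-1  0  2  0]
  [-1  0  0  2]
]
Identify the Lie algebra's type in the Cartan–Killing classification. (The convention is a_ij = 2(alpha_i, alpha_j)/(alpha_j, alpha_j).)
The matrix has rank 4 with 2's on the diagonal. Reading the off-diagonal entries as Dynkin edges (a single edge where a_ij = a_ji = -1; a double or triple edge where a_ij * a_ji = 2 or 3), the diagram is a chain of 2 nodes with a fork of two nodes at one end (D_4). One simple-root ordering that puts it in standard form is (alpha_3, alpha_1, alpha_4, alpha_2). So the algebra is type D_4, i.e. so(8).

D_4 (so(8))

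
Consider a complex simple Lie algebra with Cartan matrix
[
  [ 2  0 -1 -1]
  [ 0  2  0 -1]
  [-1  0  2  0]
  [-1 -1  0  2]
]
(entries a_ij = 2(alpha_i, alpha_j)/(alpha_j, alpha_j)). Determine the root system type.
A_4

The matrix has rank 4 with 2's on the diagonal. Reading the off-diagonal entries as Dynkin edges (a single edge where a_ij = a_ji = -1; a double or triple edge where a_ij * a_ji = 2 or 3), the diagram is a chain of 4 nodes with single edges (A_4). One simple-root ordering that puts it in standard form is (alpha_2, alpha_4, alpha_1, alpha_3). So the algebra is type A_4, i.e. sl(5).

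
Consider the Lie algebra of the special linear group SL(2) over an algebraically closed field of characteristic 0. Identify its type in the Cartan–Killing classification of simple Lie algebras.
This is sl(2), which has dimension 2^2 - 1 = 3 and rank 2 - 1 = 1 (a Cartan subalgebra is the diagonal traceless matrices). In the classification of classical Lie algebras, the special linear algebra sl(n+1) has type A_n; here n = 1, so the Dynkin diagram is a chain of 1 nodes with single edges (A_1). Hence the type is A_1.

A1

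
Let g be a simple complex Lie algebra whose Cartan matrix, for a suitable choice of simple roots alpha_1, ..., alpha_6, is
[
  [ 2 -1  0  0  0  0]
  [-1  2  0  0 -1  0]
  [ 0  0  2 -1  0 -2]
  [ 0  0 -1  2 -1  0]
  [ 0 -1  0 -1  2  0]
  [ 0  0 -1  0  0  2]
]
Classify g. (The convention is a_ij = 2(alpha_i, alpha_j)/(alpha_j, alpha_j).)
The matrix has rank 6 with 2's on the diagonal. Reading the off-diagonal entries as Dynkin edges (a single edge where a_ij = a_ji = -1; a double or triple edge where a_ij * a_ji = 2 or 3), the diagram is a chain of 6 nodes with a double edge at one end; the terminal node there is the unique short simple root (B_6). One simple-root ordering that puts it in standard form is (alpha_1, alpha_2, alpha_5, alpha_4, alpha_3, alpha_6). So the algebra is type B_6, i.e. so(13).

B_6 (so(13))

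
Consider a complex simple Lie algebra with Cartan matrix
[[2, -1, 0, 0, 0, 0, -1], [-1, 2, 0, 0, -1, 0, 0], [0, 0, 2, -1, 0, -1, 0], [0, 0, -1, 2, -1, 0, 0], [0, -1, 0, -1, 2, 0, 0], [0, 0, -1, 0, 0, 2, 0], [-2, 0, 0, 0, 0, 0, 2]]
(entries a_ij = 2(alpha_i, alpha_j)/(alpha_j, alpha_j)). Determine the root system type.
C_7

The matrix has rank 7 with 2's on the diagonal. Reading the off-diagonal entries as Dynkin edges (a single edge where a_ij = a_ji = -1; a double or triple edge where a_ij * a_ji = 2 or 3), the diagram is a chain of 7 nodes with a double edge at one end; the terminal node there is the unique long simple root (C_7). One simple-root ordering that puts it in standard form is (alpha_6, alpha_3, alpha_4, alpha_5, alpha_2, alpha_1, alpha_7). So the algebra is type C_7, i.e. sp(14).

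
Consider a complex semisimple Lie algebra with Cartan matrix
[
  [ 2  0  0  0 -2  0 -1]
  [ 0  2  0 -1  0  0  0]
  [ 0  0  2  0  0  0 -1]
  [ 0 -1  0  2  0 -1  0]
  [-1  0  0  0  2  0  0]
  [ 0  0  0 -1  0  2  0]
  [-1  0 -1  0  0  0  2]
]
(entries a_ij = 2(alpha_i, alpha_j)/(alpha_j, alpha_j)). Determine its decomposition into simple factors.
The diagram associated to this matrix has two connected components: the simple roots {alpha_2, alpha_4, alpha_6} form a chain of 3 nodes with single edges (A_3), and {alpha_1, alpha_3, alpha_5, alpha_7} form a chain of 4 nodes with a double edge at one end; the terminal node there is the unique short simple root (B_4). A semisimple Lie algebra decomposes uniquely as the direct sum of simple ideals, one per connected component of its Dynkin diagram, so g ≅ A_3 ⊕ B_4 (dimension 15 + 36 = 51).

A3 + B4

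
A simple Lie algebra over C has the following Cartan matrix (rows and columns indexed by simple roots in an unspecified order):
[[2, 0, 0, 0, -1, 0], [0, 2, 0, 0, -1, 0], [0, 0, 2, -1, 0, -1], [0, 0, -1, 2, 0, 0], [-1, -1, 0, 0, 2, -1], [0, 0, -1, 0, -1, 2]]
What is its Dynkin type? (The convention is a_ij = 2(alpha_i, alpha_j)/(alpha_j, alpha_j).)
The matrix has rank 6 with 2's on the diagonal. Reading the off-diagonal entries as Dynkin edges (a single edge where a_ij = a_ji = -1; a double or triple edge where a_ij * a_ji = 2 or 3), the diagram is a chain of 4 nodes with a fork of two nodes at one end (D_6). One simple-root ordering that puts it in standard form is (alpha_4, alpha_3, alpha_6, alpha_5, alpha_1, alpha_2). So the algebra is type D_6, i.e. so(12).

D_6 (so(12))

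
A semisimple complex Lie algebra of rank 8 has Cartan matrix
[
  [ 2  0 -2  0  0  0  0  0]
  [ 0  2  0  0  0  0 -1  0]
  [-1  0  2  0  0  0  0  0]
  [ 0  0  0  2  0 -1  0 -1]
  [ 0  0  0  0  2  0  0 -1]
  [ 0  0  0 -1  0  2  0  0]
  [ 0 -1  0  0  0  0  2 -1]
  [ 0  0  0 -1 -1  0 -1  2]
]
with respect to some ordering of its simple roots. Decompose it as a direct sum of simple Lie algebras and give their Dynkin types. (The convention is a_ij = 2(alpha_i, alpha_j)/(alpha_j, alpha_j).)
B2 + E6

The diagram associated to this matrix has two connected components: the simple roots {alpha_1, alpha_3} form a chain of 2 nodes with a double edge at one end; the terminal node there is the unique short simple root (B_2), and {alpha_2, alpha_4, alpha_5, alpha_6, alpha_7, alpha_8} form a chain of 5 nodes with one extra node attached to the third node from one end (E_6). A semisimple Lie algebra decomposes uniquely as the direct sum of simple ideals, one per connected component of its Dynkin diagram, so g ≅ B_2 ⊕ E_6 (dimension 10 + 78 = 88).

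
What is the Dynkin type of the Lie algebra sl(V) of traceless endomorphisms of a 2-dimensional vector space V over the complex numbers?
A_1

This is sl(2), which has dimension 2^2 - 1 = 3 and rank 2 - 1 = 1 (a Cartan subalgebra is the diagonal traceless matrices). In the classification of classical Lie algebras, the special linear algebra sl(n+1) has type A_n; here n = 1, so the Dynkin diagram is a chain of 1 nodes with single edges (A_1). Hence the type is A_1.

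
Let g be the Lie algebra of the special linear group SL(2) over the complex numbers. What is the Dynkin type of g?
This is sl(2), which has dimension 2^2 - 1 = 3 and rank 2 - 1 = 1 (a Cartan subalgebra is the diagonal traceless matrices). In the classification of classical Lie algebras, the special linear algebra sl(n+1) has type A_n; here n = 1, so the Dynkin diagram is a chain of 1 nodes with single edges (A_1). Hence the type is A_1.

A1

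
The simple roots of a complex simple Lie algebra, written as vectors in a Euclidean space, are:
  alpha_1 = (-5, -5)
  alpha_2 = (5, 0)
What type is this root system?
type B_2

Compute the Cartan integers a_ij = 2(alpha_i, alpha_j)/(alpha_j, alpha_j); the resulting 2x2 Cartan matrix is
[[2, -2], [-1, 2]].
The roots have two lengths (squared-length ratio 2:1); the short ones are alpha_{2}. The associated Dynkin diagram is a chain of 2 nodes with a double edge at one end; the terminal node there is the unique short simple root (B_2), so the type is B_2 (the algebra so(5)).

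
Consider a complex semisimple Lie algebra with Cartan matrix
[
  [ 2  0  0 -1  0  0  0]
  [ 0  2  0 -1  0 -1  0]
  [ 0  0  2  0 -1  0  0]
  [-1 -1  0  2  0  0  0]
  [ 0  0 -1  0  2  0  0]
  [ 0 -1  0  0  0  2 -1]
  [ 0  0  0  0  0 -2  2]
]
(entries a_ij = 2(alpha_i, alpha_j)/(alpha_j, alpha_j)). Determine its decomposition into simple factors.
The diagram associated to this matrix has two connected components: the simple roots {alpha_3, alpha_5} form a chain of 2 nodes with single edges (A_2), and {alpha_1, alpha_2, alpha_4, alpha_6, alpha_7} form a chain of 5 nodes with a double edge at one end; the terminal node there is the unique long simple root (C_5). A semisimple Lie algebra decomposes uniquely as the direct sum of simple ideals, one per connected component of its Dynkin diagram, so g ≅ A_2 ⊕ C_5 (dimension 8 + 55 = 63).

type A_2 + type C_5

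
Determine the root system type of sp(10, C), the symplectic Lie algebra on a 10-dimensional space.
type C_5

This is sp(10), which has dimension 10(10+1)/2 = 55 and rank 10/2 = 5. In the classification of classical Lie algebras, the symplectic algebra sp(2n) has type C_n; here n = 5, so the Dynkin diagram is a chain of 5 nodes with a double edge at one end; the terminal node there is the unique long simple root (C_5). Hence the type is C_5.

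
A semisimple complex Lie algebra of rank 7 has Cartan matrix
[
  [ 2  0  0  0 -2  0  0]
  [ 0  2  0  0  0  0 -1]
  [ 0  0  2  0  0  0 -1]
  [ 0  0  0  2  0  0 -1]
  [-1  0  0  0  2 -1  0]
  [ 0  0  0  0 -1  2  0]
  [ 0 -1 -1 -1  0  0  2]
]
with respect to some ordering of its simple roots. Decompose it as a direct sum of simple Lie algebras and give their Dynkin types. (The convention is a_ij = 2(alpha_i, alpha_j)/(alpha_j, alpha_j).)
type C_3 ⊕ type D_4

The diagram associated to this matrix has two connected components: the simple roots {alpha_1, alpha_5, alpha_6} form a chain of 3 nodes with a double edge at one end; the terminal node there is the unique long simple root (C_3), and {alpha_2, alpha_3, alpha_4, alpha_7} form a chain of 2 nodes with a fork of two nodes at one end (D_4). A semisimple Lie algebra decomposes uniquely as the direct sum of simple ideals, one per connected component of its Dynkin diagram, so g ≅ C_3 ⊕ D_4 (dimension 21 + 28 = 49).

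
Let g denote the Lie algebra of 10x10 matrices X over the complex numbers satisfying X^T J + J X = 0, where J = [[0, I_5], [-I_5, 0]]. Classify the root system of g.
This is sp(10), which has dimension 10(10+1)/2 = 55 and rank 10/2 = 5. In the classification of classical Lie algebras, the symplectic algebra sp(2n) has type C_n; here n = 5, so the Dynkin diagram is a chain of 5 nodes with a double edge at one end; the terminal node there is the unique long simple root (C_5). Hence the type is C_5.

C_5 (sp(10))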